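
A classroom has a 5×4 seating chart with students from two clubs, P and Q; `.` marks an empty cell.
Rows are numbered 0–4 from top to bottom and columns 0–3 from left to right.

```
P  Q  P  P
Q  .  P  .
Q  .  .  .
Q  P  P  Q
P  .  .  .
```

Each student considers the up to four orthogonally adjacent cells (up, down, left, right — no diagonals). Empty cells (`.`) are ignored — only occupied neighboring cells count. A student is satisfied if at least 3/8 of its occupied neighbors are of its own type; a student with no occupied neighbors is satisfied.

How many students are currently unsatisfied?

Row 0: (0,0)P 0/2 unhappy · (0,1)Q 0/2 unhappy · (0,2)P 2/3 ok · (0,3)P 1/1 ok
Row 1: (1,0)Q 1/2 ok · (1,2)P 1/1 ok
Row 2: (2,0)Q 2/2 ok
Row 3: (3,0)Q 1/3 unhappy · (3,1)P 1/2 ok · (3,2)P 1/2 ok · (3,3)Q 0/1 unhappy
Row 4: (4,0)P 0/1 unhappy
Unsatisfied: (0,0), (0,1), (3,0), (3,3), (4,0) — 5 in total.

5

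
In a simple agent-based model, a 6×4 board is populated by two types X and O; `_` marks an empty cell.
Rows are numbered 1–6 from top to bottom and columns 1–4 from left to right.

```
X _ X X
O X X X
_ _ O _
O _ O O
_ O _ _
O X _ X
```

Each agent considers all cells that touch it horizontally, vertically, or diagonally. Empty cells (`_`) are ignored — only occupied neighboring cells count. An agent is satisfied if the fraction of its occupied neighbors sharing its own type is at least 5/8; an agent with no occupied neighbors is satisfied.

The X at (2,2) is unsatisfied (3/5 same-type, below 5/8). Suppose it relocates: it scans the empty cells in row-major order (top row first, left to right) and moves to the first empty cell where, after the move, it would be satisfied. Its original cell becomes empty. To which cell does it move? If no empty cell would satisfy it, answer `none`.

(1,2)

Vacating (2,2). Empty cells in order:
  (1,2): 3/4 same-type → satisfied — stop here.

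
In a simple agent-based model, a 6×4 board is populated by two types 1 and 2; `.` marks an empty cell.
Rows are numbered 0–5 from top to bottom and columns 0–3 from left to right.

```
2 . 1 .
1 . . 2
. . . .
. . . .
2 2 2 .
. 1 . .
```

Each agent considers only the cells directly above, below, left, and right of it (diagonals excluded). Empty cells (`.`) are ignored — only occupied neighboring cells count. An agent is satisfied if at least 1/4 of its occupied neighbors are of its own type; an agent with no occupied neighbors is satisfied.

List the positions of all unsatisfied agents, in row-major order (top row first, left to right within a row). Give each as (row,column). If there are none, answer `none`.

(0,0)2 0/1 ✗
(0,2)1 0/0 ✓
(1,0)1 0/1 ✗
(1,3)2 0/0 ✓
(4,0)2 1/1 ✓
(4,1)2 2/3 ✓
(4,2)2 1/1 ✓
(5,1)1 0/1 ✗

(0,0), (1,0), (5,1)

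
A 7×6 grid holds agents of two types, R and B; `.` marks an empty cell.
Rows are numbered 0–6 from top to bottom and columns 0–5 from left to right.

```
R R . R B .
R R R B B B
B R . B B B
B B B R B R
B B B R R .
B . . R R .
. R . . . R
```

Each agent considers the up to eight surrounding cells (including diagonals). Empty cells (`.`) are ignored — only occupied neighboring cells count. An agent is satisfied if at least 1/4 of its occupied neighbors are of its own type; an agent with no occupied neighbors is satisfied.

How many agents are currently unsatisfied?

Row 0: (0,0)R 3/3 ✓ · (0,1)R 4/4 ✓ · (0,3)R 1/4 ✓ · (0,4)B 3/4 ✓
Row 1: (1,0)R 4/5 ✓ · (1,1)R 5/6 ✓ · (1,2)R 4/6 ✓ · (1,3)B 4/6 ✓ · (1,4)B 6/7 ✓ · (1,5)B 4/4 ✓
Row 2: (2,0)B 2/5 ✓ · (2,1)R 3/7 ✓ · (2,3)B 5/7 ✓ · (2,4)B 6/8 ✓ · (2,5)B 4/5 ✓
Row 3: (3,0)B 4/5 ✓ · (3,1)B 6/7 ✓ · (3,2)B 4/7 ✓ · (3,3)R 2/7 ✓ · (3,4)B 3/7 ✓ · (3,5)R 1/4 ✓
Row 4: (4,0)B 4/4 ✓ · (4,1)B 6/6 ✓ · (4,2)B 3/6 ✓ · (4,3)R 4/7 ✓ · (4,4)R 5/6 ✓
Row 5: (5,0)B 2/3 ✓ · (5,3)R 3/4 ✓ · (5,4)R 4/4 ✓
Row 6: (6,1)R 0/1 ✗ · (6,5)R 1/1 ✓
Unsatisfied: (6,1) — 1 in total.

1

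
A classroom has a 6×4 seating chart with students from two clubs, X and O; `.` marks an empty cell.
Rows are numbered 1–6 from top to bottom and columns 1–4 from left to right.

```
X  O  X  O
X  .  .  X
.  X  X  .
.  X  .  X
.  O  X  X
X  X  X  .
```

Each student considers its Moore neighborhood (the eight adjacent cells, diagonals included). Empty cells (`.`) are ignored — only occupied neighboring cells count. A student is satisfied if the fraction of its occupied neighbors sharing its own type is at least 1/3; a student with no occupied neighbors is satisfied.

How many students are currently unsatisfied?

Row 1: (1,1)X 1/2 ok · (1,2)O 0/3 unhappy · (1,3)X 1/3 ok · (1,4)O 0/2 unhappy
Row 2: (2,1)X 2/3 ok · (2,4)X 2/3 ok
Row 3: (3,2)X 3/3 ok · (3,3)X 4/4 ok
Row 4: (4,2)X 3/4 ok · (4,4)X 3/3 ok
Row 5: (5,2)O 0/5 unhappy · (5,3)X 5/6 ok · (5,4)X 3/3 ok
Row 6: (6,1)X 1/2 ok · (6,2)X 3/4 ok · (6,3)X 3/4 ok
Unsatisfied: (1,2), (1,4), (5,2) — 3 in total.

3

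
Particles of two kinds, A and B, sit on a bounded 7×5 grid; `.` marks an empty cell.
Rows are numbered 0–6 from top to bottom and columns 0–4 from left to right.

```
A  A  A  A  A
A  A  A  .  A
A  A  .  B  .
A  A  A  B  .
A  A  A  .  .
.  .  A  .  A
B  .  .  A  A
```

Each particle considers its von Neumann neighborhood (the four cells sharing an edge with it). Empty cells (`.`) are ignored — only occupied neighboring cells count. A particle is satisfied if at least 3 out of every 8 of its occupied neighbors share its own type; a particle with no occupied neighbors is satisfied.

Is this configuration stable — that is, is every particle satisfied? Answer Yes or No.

Yes

(0,0)A 2/2 ok
(0,1)A 3/3 ok
(0,2)A 3/3 ok
(0,3)A 2/2 ok
(0,4)A 2/2 ok
(1,0)A 3/3 ok
(1,1)A 4/4 ok
(1,2)A 2/2 ok
(1,4)A 1/1 ok
(2,0)A 3/3 ok
(2,1)A 3/3 ok
(2,3)B 1/1 ok
(3,0)A 3/3 ok
(3,1)A 4/4 ok
(3,2)A 2/3 ok
(3,3)B 1/2 ok
(4,0)A 2/2 ok
(4,1)A 3/3 ok
(4,2)A 3/3 ok
(5,2)A 1/1 ok
(5,4)A 1/1 ok
(6,0)B 0/0 ok
(6,3)A 1/1 ok
(6,4)A 2/2 ok
All meet the threshold, so the configuration is stable.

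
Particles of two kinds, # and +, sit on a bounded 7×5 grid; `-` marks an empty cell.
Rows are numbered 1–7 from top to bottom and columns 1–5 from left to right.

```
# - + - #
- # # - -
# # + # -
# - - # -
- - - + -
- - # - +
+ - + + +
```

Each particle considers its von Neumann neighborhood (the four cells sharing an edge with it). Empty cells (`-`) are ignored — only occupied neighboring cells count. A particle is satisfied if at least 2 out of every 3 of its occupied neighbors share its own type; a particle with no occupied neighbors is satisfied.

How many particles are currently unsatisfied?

(1,1)# 0/0 ok
(1,3)+ 0/1 unhappy
(1,5)# 0/0 ok
(2,2)# 2/2 ok
(2,3)# 1/3 unhappy
(3,1)# 2/2 ok
(3,2)# 2/3 ok
(3,3)+ 0/3 unhappy
(3,4)# 1/2 unhappy
(4,1)# 1/1 ok
(4,4)# 1/2 unhappy
(5,4)+ 0/1 unhappy
(6,3)# 0/1 unhappy
(6,5)+ 1/1 ok
(7,1)+ 0/0 ok
(7,3)+ 1/2 unhappy
(7,4)+ 2/2 ok
(7,5)+ 2/2 ok
Unsatisfied: (1,3), (2,3), (3,3), (3,4), (4,4), (5,4), (6,3), (7,3) — 8 in total.

8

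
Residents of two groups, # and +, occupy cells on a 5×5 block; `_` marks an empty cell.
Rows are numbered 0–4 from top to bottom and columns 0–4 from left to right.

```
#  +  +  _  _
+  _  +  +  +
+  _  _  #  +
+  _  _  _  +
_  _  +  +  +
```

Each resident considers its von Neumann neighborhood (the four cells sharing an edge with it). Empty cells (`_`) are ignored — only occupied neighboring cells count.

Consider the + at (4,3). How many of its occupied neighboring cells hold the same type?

2

Occupied neighbors of (4,3): (4,2)=+, (4,4)=+.
Same type (+): 2 of 2.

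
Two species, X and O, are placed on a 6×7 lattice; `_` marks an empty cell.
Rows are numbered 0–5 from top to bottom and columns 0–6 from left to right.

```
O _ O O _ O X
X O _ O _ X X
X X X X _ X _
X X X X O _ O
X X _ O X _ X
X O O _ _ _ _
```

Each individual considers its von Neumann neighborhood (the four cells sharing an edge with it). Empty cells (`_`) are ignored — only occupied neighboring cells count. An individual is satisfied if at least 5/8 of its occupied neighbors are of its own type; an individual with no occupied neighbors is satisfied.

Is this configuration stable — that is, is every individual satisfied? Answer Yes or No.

No

(0,0)O 0/1 not
(0,2)O 1/1 satisfied
(0,3)O 2/2 satisfied
(0,5)O 0/2 not
(0,6)X 1/2 not
(1,0)X 1/3 not
(1,1)O 0/2 not
(1,3)O 1/2 not
(1,5)X 2/3 satisfied
(1,6)X 2/2 satisfied
(2,0)X 3/3 satisfied
(2,1)X 3/4 satisfied
(2,2)X 3/3 satisfied
(2,3)X 2/3 satisfied
(2,5)X 1/1 satisfied
(3,0)X 3/3 satisfied
(3,1)X 4/4 satisfied
(3,2)X 3/3 satisfied
(3,3)X 2/4 not
(3,4)O 0/2 not
(3,6)O 0/1 not
(4,0)X 3/3 satisfied
(4,1)X 2/3 satisfied
(4,3)O 0/2 not
(4,4)X 0/2 not
(4,6)X 0/1 not
(5,0)X 1/2 not
(5,1)O 1/3 not
(5,2)O 1/1 satisfied
For instance (0,0) has only 0/1 same-type neighbors, below 5/8.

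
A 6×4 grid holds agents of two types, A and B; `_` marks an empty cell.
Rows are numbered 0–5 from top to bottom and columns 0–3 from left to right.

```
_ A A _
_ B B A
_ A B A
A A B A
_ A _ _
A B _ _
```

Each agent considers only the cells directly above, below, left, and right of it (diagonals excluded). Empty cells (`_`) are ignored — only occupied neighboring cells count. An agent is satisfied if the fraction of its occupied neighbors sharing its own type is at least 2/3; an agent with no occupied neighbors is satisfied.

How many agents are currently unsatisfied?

(0,1)A 1/2 unhappy
(0,2)A 1/2 unhappy
(1,1)B 1/3 unhappy
(1,2)B 2/4 unhappy
(1,3)A 1/2 unhappy
(2,1)A 1/3 unhappy
(2,2)B 2/4 unhappy
(2,3)A 2/3 ok
(3,0)A 1/1 ok
(3,1)A 3/4 ok
(3,2)B 1/3 unhappy
(3,3)A 1/2 unhappy
(4,1)A 1/2 unhappy
(5,0)A 0/1 unhappy
(5,1)B 0/2 unhappy
Unsatisfied: (0,1), (0,2), (1,1), (1,2), (1,3), (2,1), (2,2), (3,2), (3,3), (4,1), (5,0), (5,1) — 12 in total.

12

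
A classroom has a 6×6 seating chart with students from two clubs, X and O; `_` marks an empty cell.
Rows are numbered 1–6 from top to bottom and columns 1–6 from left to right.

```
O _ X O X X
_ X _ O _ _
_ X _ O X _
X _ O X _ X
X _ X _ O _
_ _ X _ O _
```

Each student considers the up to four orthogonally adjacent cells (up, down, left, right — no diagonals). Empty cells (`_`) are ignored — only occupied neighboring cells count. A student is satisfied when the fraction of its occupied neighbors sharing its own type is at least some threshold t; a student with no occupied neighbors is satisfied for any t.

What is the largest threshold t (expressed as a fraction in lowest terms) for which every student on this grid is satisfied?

0/1

Row 1: (1,1)O — no occupied neighbors · (1,3)X 0/1 · (1,4)O 1/3 · (1,5)X 1/2 · (1,6)X 1/1
Row 2: (2,2)X 1/1 · (2,4)O 2/2
Row 3: (3,2)X 1/1 · (3,4)O 1/3 · (3,5)X 0/1
Row 4: (4,1)X 1/1 · (4,3)O 0/2 · (4,4)X 0/2 · (4,6)X — no occupied neighbors
Row 5: (5,1)X 1/1 · (5,3)X 1/2 · (5,5)O 1/1
Row 6: (6,3)X 1/1 · (6,5)O 1/1
The smallest same-type fraction is 0/1 at (1,3), which reduces to 0/1. Any threshold above that leaves this student unsatisfied.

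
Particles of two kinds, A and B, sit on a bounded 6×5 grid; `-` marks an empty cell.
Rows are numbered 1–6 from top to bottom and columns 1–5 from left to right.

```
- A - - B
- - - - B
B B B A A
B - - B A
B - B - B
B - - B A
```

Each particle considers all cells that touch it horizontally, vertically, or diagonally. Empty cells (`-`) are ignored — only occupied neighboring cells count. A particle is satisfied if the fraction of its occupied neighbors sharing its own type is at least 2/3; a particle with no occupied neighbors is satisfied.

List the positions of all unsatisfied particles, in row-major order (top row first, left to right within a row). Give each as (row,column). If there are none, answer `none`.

(1,2)A 0/0 satisfied
(1,5)B 1/1 satisfied
(2,5)B 1/3 not
(3,1)B 2/2 satisfied
(3,2)B 3/3 satisfied
(3,3)B 2/3 satisfied
(3,4)A 2/5 not
(3,5)A 2/4 not
(4,1)B 3/3 satisfied
(4,4)B 3/6 not
(4,5)A 2/4 not
(5,1)B 2/2 satisfied
(5,3)B 2/2 satisfied
(5,5)B 2/4 not
(6,1)B 1/1 satisfied
(6,4)B 2/3 satisfied
(6,5)A 0/2 not

(2,5), (3,4), (3,5), (4,4), (4,5), (5,5), (6,5)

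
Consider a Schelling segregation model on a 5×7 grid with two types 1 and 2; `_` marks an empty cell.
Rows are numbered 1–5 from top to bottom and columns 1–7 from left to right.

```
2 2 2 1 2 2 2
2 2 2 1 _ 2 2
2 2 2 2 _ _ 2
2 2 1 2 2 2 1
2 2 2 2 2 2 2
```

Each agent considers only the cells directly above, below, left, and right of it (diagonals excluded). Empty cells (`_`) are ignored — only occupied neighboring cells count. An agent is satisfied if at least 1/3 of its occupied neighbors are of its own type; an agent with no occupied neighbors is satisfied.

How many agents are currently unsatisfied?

2

(1,1)2 2/2 ✓
(1,2)2 3/3 ✓
(1,3)2 2/3 ✓
(1,4)1 1/3 ✓
(1,5)2 1/2 ✓
(1,6)2 3/3 ✓
(1,7)2 2/2 ✓
(2,1)2 3/3 ✓
(2,2)2 4/4 ✓
(2,3)2 3/4 ✓
(2,4)1 1/3 ✓
(2,6)2 2/2 ✓
(2,7)2 3/3 ✓
(3,1)2 3/3 ✓
(3,2)2 4/4 ✓
(3,3)2 3/4 ✓
(3,4)2 2/3 ✓
(3,7)2 1/2 ✓
(4,1)2 3/3 ✓
(4,2)2 3/4 ✓
(4,3)1 0/4 ✗
(4,4)2 3/4 ✓
(4,5)2 3/3 ✓
(4,6)2 2/3 ✓
(4,7)1 0/3 ✗
(5,1)2 2/2 ✓
(5,2)2 3/3 ✓
(5,3)2 2/3 ✓
(5,4)2 3/3 ✓
(5,5)2 3/3 ✓
(5,6)2 3/3 ✓
(5,7)2 1/2 ✓
Unsatisfied: (4,3), (4,7) — 2 in total.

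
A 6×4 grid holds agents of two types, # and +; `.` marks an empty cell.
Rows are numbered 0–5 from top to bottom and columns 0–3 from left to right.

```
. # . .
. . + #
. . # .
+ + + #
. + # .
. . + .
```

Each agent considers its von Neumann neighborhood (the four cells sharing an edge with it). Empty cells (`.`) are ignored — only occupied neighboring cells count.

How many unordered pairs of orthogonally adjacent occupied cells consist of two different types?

7

Scan each occupied cell's neighbors to the right and below so each pair is counted once.
Row 1: +(1,2)–#(1,3)≠ +(1,2)–#(2,2)≠  → 2/2 unlike.
Row 2: #(2,2)–+(3,2)≠  → 1/1 unlike.
Row 3: +(3,0)–+(3,1)= +(3,1)–+(3,2)= +(3,1)–+(4,1)= +(3,2)–#(3,3)≠ +(3,2)–#(4,2)≠  → 2/5 unlike.
Row 4: +(4,1)–#(4,2)≠ #(4,2)–+(5,2)≠  → 2/2 unlike.
Total adjacent occupied pairs: 10; unlike-type pairs: 7.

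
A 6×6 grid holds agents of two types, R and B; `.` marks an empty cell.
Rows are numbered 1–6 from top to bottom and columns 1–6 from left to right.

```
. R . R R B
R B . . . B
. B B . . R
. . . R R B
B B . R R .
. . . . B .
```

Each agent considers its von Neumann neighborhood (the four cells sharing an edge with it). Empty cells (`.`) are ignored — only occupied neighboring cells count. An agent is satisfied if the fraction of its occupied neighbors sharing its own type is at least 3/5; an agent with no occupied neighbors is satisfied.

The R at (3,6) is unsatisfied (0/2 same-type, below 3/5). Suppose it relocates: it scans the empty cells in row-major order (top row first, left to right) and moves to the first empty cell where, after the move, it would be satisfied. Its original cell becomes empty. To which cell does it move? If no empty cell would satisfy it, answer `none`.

(1,1)

Vacating (3,6). Empty cells in order:
  (1,1): 2/2 same-type → satisfied — stop here.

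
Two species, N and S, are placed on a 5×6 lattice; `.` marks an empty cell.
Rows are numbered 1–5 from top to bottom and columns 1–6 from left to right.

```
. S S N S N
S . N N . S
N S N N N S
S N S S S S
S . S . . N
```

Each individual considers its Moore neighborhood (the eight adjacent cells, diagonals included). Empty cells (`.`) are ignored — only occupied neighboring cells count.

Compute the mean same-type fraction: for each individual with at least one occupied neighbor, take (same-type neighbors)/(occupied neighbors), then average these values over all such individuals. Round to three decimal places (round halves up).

(1,2)S 2/3
(1,3)S 1/4
(1,4)N 2/4
(1,5)S 1/4
(1,6)N 0/2
(2,1)S 2/3
(2,3)N 4/7
(2,4)N 5/7
(2,6)S 2/4
(3,1)N 1/4
(3,2)S 3/7
(3,3)N 4/7
(3,4)N 4/7
(3,5)N 2/7
(3,6)S 3/4
(4,1)S 2/4
(4,2)N 2/7
(4,3)S 3/6
(4,4)S 3/6
(4,5)S 3/6
(4,6)S 2/4
(5,1)S 1/2
(5,3)S 2/3
(5,6)N 0/2
Sum over 24 individuals: 2/3 + 1/4 + 2/4 + 1/4 + 0/2 + 2/3 + 4/7 + 5/7 + 2/4 + 1/4 + 3/7 + 4/7 + 4/7 + 2/7 + 3/4 + 2/4 + 2/7 + 3/6 + 3/6 + 3/6 + 2/4 + 1/2 + 2/3 + 0/2 = 153/14; mean = 153/14 ÷ 24 = 51/112 = 0.455357… → 0.455.

0.455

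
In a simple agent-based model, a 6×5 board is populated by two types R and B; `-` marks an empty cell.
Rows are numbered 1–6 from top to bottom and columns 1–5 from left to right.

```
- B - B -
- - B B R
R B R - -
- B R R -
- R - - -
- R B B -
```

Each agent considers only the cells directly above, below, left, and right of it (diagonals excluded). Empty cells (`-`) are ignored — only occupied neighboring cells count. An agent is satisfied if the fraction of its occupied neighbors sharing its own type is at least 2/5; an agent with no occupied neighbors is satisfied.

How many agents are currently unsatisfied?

5

Row 1: (1,2)B 0/0 ok · (1,4)B 1/1 ok
Row 2: (2,3)B 1/2 ok · (2,4)B 2/3 ok · (2,5)R 0/1 unhappy
Row 3: (3,1)R 0/1 unhappy · (3,2)B 1/3 unhappy · (3,3)R 1/3 unhappy
Row 4: (4,2)B 1/3 unhappy · (4,3)R 2/3 ok · (4,4)R 1/1 ok
Row 5: (5,2)R 1/2 ok
Row 6: (6,2)R 1/2 ok · (6,3)B 1/2 ok · (6,4)B 1/1 ok
Unsatisfied: (2,5), (3,1), (3,2), (3,3), (4,2) — 5 in total.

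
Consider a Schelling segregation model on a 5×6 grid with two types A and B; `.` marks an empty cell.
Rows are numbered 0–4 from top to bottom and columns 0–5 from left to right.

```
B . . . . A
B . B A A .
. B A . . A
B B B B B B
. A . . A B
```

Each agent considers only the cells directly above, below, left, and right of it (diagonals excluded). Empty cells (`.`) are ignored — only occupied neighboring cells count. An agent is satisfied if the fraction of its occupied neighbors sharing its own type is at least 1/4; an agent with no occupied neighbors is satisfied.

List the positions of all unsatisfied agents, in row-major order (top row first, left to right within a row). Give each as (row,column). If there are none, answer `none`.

(1,2), (2,2), (2,5), (4,1), (4,4)

Row 0: (0,0)B 1/1 ✓ · (0,5)A 0/0 ✓
Row 1: (1,0)B 1/1 ✓ · (1,2)B 0/2 ✗ · (1,3)A 1/2 ✓ · (1,4)A 1/1 ✓
Row 2: (2,1)B 1/2 ✓ · (2,2)A 0/3 ✗ · (2,5)A 0/1 ✗
Row 3: (3,0)B 1/1 ✓ · (3,1)B 3/4 ✓ · (3,2)B 2/3 ✓ · (3,3)B 2/2 ✓ · (3,4)B 2/3 ✓ · (3,5)B 2/3 ✓
Row 4: (4,1)A 0/1 ✗ · (4,4)A 0/2 ✗ · (4,5)B 1/2 ✓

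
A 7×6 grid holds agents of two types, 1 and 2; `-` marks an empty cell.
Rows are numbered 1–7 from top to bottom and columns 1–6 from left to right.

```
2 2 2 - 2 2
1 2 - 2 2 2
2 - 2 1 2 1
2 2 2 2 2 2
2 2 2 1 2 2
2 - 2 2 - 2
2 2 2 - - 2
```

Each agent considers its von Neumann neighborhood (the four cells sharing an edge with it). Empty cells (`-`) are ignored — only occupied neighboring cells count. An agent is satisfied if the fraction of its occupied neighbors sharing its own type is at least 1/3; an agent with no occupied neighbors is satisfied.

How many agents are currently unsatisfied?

4

Row 1: (1,1)2 1/2 ✓ · (1,2)2 3/3 ✓ · (1,3)2 1/1 ✓ · (1,5)2 2/2 ✓ · (1,6)2 2/2 ✓
Row 2: (2,1)1 0/3 ✗ · (2,2)2 1/2 ✓ · (2,4)2 1/2 ✓ · (2,5)2 4/4 ✓ · (2,6)2 2/3 ✓
Row 3: (3,1)2 1/2 ✓ · (3,3)2 1/2 ✓ · (3,4)1 0/4 ✗ · (3,5)2 2/4 ✓ · (3,6)1 0/3 ✗
Row 4: (4,1)2 3/3 ✓ · (4,2)2 3/3 ✓ · (4,3)2 4/4 ✓ · (4,4)2 2/4 ✓ · (4,5)2 4/4 ✓ · (4,6)2 2/3 ✓
Row 5: (5,1)2 3/3 ✓ · (5,2)2 3/3 ✓ · (5,3)2 3/4 ✓ · (5,4)1 0/4 ✗ · (5,5)2 2/3 ✓ · (5,6)2 3/3 ✓
Row 6: (6,1)2 2/2 ✓ · (6,3)2 3/3 ✓ · (6,4)2 1/2 ✓ · (6,6)2 2/2 ✓
Row 7: (7,1)2 2/2 ✓ · (7,2)2 2/2 ✓ · (7,3)2 2/2 ✓ · (7,6)2 1/1 ✓
Unsatisfied: (2,1), (3,4), (3,6), (5,4) — 4 in total.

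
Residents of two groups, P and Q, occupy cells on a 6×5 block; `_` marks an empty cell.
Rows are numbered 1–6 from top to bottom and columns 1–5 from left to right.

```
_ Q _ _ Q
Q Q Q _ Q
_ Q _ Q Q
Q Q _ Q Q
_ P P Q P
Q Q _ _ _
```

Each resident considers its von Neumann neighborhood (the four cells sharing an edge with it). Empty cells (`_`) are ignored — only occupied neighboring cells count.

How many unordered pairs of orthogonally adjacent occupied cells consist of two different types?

5

Scan each occupied cell's neighbors to the right and below so each pair is counted once.
Row 1: Q(1,2)–Q(2,2)= Q(1,5)–Q(2,5)=  → 0/2 unlike.
Row 2: Q(2,1)–Q(2,2)= Q(2,2)–Q(2,3)= Q(2,2)–Q(3,2)= Q(2,5)–Q(3,5)=  → 0/4 unlike.
Row 3: Q(3,2)–Q(4,2)= Q(3,4)–Q(3,5)= Q(3,4)–Q(4,4)= Q(3,5)–Q(4,5)=  → 0/4 unlike.
Row 4: Q(4,1)–Q(4,2)= Q(4,2)–P(5,2)≠ Q(4,4)–Q(4,5)= Q(4,4)–Q(5,4)= Q(4,5)–P(5,5)≠  → 2/5 unlike.
Row 5: P(5,2)–P(5,3)= P(5,2)–Q(6,2)≠ P(5,3)–Q(5,4)≠ Q(5,4)–P(5,5)≠  → 3/4 unlike.
Row 6: Q(6,1)–Q(6,2)=  → 0/1 unlike.
Total adjacent occupied pairs: 20; unlike-type pairs: 5.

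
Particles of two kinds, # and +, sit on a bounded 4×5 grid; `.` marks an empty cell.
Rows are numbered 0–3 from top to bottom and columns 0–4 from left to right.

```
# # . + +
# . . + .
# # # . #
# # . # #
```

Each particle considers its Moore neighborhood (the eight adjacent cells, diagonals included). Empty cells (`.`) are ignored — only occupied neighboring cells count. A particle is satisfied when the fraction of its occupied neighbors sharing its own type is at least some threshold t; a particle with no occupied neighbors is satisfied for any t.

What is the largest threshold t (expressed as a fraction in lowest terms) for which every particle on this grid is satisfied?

1/2

Row 0: (0,0)# 2/2 · (0,1)# 2/2 · (0,3)+ 2/2 · (0,4)+ 2/2
Row 1: (1,0)# 4/4 · (1,3)+ 2/4
Row 2: (2,0)# 4/4 · (2,1)# 5/5 · (2,2)# 3/4 · (2,4)# 2/3
Row 3: (3,0)# 3/3 · (3,1)# 4/4 · (3,3)# 3/3 · (3,4)# 2/2
The smallest same-type fraction is 2/4 at (1,3), which reduces to 1/2. Any threshold above that leaves this particle unsatisfied.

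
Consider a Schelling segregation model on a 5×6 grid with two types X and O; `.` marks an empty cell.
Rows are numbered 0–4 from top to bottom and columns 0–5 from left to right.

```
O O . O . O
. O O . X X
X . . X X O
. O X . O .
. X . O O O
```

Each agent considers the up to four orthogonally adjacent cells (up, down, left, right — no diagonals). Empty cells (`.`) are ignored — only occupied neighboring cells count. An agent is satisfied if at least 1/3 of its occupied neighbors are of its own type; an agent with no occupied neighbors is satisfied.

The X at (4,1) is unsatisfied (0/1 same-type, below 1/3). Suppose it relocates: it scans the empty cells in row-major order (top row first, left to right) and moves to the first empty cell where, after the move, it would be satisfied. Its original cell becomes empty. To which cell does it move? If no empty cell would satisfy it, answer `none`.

Vacating (4,1). Empty cells in order:
  (0,2): 0/3 same-type → still unsatisfied.
  (0,4): 1/3 same-type → satisfied — stop here.

(0,4)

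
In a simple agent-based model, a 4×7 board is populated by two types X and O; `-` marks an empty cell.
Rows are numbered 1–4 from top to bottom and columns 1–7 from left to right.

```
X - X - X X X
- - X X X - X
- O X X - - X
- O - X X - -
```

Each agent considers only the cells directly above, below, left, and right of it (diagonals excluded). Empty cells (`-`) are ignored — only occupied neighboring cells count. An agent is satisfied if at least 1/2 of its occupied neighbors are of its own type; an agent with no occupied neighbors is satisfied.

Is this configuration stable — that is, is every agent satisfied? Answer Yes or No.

Row 1: (1,1)X 0/0 satisfied · (1,3)X 1/1 satisfied · (1,5)X 2/2 satisfied · (1,6)X 2/2 satisfied · (1,7)X 2/2 satisfied
Row 2: (2,3)X 3/3 satisfied · (2,4)X 3/3 satisfied · (2,5)X 2/2 satisfied · (2,7)X 2/2 satisfied
Row 3: (3,2)O 1/2 satisfied · (3,3)X 2/3 satisfied · (3,4)X 3/3 satisfied · (3,7)X 1/1 satisfied
Row 4: (4,2)O 1/1 satisfied · (4,4)X 2/2 satisfied · (4,5)X 1/1 satisfied
All meet the threshold, so the configuration is stable.

Yes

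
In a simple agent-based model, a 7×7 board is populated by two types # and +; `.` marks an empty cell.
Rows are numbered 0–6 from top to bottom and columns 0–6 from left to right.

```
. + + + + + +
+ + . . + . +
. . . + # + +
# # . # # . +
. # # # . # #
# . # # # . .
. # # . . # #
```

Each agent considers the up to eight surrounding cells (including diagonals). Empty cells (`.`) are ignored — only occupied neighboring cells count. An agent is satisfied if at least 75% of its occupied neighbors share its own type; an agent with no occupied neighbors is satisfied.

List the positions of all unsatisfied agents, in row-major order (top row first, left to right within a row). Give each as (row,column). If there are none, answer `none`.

(2,3), (2,4), (2,5), (3,4), (3,6), (4,6)

Row 0: (0,1)+ 3/3 ✓ · (0,2)+ 3/3 ✓ · (0,3)+ 3/3 ✓ · (0,4)+ 3/3 ✓ · (0,5)+ 4/4 ✓ · (0,6)+ 2/2 ✓
Row 1: (1,0)+ 2/2 ✓ · (1,1)+ 3/3 ✓ · (1,4)+ 5/6 ✓ · (1,6)+ 4/4 ✓
Row 2: (2,3)+ 1/4 ✗ · (2,4)# 2/5 ✗ · (2,5)+ 4/6 ✗ · (2,6)+ 3/3 ✓
Row 3: (3,0)# 2/2 ✓ · (3,1)# 3/3 ✓ · (3,3)# 4/5 ✓ · (3,4)# 4/6 ✗ · (3,6)+ 2/4 ✗
Row 4: (4,1)# 5/5 ✓ · (4,2)# 6/6 ✓ · (4,3)# 6/6 ✓ · (4,5)# 3/4 ✓ · (4,6)# 1/2 ✗
Row 5: (5,0)# 2/2 ✓ · (5,2)# 6/6 ✓ · (5,3)# 5/5 ✓ · (5,4)# 4/4 ✓
Row 6: (6,1)# 3/3 ✓ · (6,2)# 3/3 ✓ · (6,5)# 2/2 ✓ · (6,6)# 1/1 ✓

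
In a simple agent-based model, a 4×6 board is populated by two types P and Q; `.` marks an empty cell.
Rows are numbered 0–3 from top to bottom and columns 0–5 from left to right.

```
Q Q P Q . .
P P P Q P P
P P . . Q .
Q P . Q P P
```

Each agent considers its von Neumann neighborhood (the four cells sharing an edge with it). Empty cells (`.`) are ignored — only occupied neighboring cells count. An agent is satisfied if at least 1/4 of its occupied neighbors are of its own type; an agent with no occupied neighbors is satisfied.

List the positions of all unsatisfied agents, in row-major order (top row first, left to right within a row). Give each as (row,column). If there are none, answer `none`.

(2,4), (3,0), (3,3)

Row 0: (0,0)Q 1/2 ok · (0,1)Q 1/3 ok · (0,2)P 1/3 ok · (0,3)Q 1/2 ok
Row 1: (1,0)P 2/3 ok · (1,1)P 3/4 ok · (1,2)P 2/3 ok · (1,3)Q 1/3 ok · (1,4)P 1/3 ok · (1,5)P 1/1 ok
Row 2: (2,0)P 2/3 ok · (2,1)P 3/3 ok · (2,4)Q 0/2 unhappy
Row 3: (3,0)Q 0/2 unhappy · (3,1)P 1/2 ok · (3,3)Q 0/1 unhappy · (3,4)P 1/3 ok · (3,5)P 1/1 ok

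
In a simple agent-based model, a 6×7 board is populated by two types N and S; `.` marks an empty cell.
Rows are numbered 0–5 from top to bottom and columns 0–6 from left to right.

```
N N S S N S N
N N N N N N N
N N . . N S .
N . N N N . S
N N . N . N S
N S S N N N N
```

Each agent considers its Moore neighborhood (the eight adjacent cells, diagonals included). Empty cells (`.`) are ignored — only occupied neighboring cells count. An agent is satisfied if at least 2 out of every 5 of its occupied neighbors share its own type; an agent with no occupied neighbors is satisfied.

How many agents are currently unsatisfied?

Row 0: (0,0)N 3/3 ok · (0,1)N 4/5 ok · (0,2)S 1/5 unhappy · (0,3)S 1/5 unhappy · (0,4)N 3/5 ok · (0,5)S 0/5 unhappy · (0,6)N 2/3 ok
Row 1: (1,0)N 5/5 ok · (1,1)N 6/7 ok · (1,2)N 4/6 ok · (1,3)N 4/6 ok · (1,4)N 4/7 ok · (1,5)N 5/7 ok · (1,6)N 2/4 ok
Row 2: (2,0)N 4/4 ok · (2,1)N 6/6 ok · (2,4)N 5/6 ok · (2,5)S 1/6 unhappy
Row 3: (3,0)N 4/4 ok · (3,2)N 4/4 ok · (3,3)N 4/4 ok · (3,4)N 4/5 ok · (3,6)S 2/3 ok
Row 4: (4,0)N 3/4 ok · (4,1)N 4/6 ok · (4,3)N 5/6 ok · (4,5)N 4/6 ok · (4,6)S 1/4 unhappy
Row 5: (5,0)N 2/3 ok · (5,1)S 1/4 unhappy · (5,2)S 1/4 unhappy · (5,3)N 2/3 ok · (5,4)N 4/4 ok · (5,5)N 3/4 ok · (5,6)N 2/3 ok
Unsatisfied: (0,2), (0,3), (0,5), (2,5), (4,6), (5,1), (5,2) — 7 in total.

7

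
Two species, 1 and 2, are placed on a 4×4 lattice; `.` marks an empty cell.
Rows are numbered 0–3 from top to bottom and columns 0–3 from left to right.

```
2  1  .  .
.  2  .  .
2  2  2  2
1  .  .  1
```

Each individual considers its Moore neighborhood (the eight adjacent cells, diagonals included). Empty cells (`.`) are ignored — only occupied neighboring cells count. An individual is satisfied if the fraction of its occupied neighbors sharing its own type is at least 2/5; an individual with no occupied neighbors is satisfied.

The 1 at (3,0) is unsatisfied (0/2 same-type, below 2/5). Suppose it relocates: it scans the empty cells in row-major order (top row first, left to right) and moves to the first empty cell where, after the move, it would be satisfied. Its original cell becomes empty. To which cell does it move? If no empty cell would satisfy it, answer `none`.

(0,2)

Vacating (3,0). Empty cells in order:
  (0,2): 1/2 same-type → satisfied — stop here.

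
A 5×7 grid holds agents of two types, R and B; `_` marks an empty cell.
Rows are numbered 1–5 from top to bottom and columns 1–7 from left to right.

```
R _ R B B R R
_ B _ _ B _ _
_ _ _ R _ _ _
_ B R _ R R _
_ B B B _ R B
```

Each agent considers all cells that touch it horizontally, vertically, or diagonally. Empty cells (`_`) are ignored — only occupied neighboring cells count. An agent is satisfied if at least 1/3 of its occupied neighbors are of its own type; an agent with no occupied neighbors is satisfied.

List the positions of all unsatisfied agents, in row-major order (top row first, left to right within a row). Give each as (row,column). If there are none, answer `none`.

(1,1), (1,3), (2,2), (4,3), (5,7)

Row 1: (1,1)R 0/1 not · (1,3)R 0/2 not · (1,4)B 2/3 satisfied · (1,5)B 2/3 satisfied · (1,6)R 1/3 satisfied · (1,7)R 1/1 satisfied
Row 2: (2,2)B 0/2 not · (2,5)B 2/4 satisfied
Row 3: (3,4)R 2/3 satisfied
Row 4: (4,2)B 2/3 satisfied · (4,3)R 1/5 not · (4,5)R 3/4 satisfied · (4,6)R 2/3 satisfied
Row 5: (5,2)B 2/3 satisfied · (5,3)B 3/4 satisfied · (5,4)B 1/3 satisfied · (5,6)R 2/3 satisfied · (5,7)B 0/2 not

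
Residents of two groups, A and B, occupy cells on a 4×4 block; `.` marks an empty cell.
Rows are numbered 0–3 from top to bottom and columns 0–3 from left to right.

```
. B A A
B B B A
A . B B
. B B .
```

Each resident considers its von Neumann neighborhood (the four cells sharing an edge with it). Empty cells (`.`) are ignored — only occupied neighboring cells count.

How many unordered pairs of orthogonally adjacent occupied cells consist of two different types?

Scan each occupied cell's neighbors to the right and below so each pair is counted once.
Row 0: B(0,1)–A(0,2)≠ B(0,1)–B(1,1)= A(0,2)–A(0,3)= A(0,2)–B(1,2)≠ A(0,3)–A(1,3)=  → 2/5 unlike.
Row 1: B(1,0)–B(1,1)= B(1,0)–A(2,0)≠ B(1,1)–B(1,2)= B(1,2)–A(1,3)≠ B(1,2)–B(2,2)= A(1,3)–B(2,3)≠  → 3/6 unlike.
Row 2: B(2,2)–B(2,3)= B(2,2)–B(3,2)=  → 0/2 unlike.
Row 3: B(3,1)–B(3,2)=  → 0/1 unlike.
Total adjacent occupied pairs: 14; unlike-type pairs: 5.

5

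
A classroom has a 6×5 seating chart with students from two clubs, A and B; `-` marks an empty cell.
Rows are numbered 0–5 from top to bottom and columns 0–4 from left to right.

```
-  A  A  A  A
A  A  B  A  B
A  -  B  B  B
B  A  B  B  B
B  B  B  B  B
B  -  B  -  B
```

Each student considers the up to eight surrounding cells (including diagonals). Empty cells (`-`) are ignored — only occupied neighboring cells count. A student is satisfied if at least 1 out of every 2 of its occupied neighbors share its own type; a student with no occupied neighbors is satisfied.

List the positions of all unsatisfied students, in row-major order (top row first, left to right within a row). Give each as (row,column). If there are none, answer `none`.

(1,2), (1,3), (1,4), (3,1)

(0,1)A 3/4 satisfied
(0,2)A 4/5 satisfied
(0,3)A 3/5 satisfied
(0,4)A 2/3 satisfied
(1,0)A 3/3 satisfied
(1,1)A 4/6 satisfied
(1,2)B 2/7 not
(1,3)A 3/8 not
(1,4)B 2/5 not
(2,0)A 3/4 satisfied
(2,2)B 4/7 satisfied
(2,3)B 7/8 satisfied
(2,4)B 4/5 satisfied
(3,0)B 2/4 satisfied
(3,1)A 1/7 not
(3,2)B 6/7 satisfied
(3,3)B 8/8 satisfied
(3,4)B 5/5 satisfied
(4,0)B 3/4 satisfied
(4,1)B 6/7 satisfied
(4,2)B 5/6 satisfied
(4,3)B 7/7 satisfied
(4,4)B 4/4 satisfied
(5,0)B 2/2 satisfied
(5,2)B 3/3 satisfied
(5,4)B 2/2 satisfied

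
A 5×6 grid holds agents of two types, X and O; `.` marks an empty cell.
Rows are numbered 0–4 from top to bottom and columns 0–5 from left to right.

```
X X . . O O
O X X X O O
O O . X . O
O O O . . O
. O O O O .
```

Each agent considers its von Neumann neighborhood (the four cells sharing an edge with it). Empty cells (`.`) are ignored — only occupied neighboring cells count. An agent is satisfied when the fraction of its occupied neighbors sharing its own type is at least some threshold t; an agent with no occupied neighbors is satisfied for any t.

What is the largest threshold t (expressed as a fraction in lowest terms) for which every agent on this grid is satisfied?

1/3

Row 0: (0,0)X 1/2 · (0,1)X 2/2 · (0,4)O 2/2 · (0,5)O 2/2
Row 1: (1,0)O 1/3 · (1,1)X 2/4 · (1,2)X 2/2 · (1,3)X 2/3 · (1,4)O 2/3 · (1,5)O 3/3
Row 2: (2,0)O 3/3 · (2,1)O 2/3 · (2,3)X 1/1 · (2,5)O 2/2
Row 3: (3,0)O 2/2 · (3,1)O 4/4 · (3,2)O 2/2 · (3,5)O 1/1
Row 4: (4,1)O 2/2 · (4,2)O 3/3 · (4,3)O 2/2 · (4,4)O 1/1
The smallest same-type fraction is 1/3 at (1,0), which reduces to 1/3. Any threshold above that leaves this agent unsatisfied.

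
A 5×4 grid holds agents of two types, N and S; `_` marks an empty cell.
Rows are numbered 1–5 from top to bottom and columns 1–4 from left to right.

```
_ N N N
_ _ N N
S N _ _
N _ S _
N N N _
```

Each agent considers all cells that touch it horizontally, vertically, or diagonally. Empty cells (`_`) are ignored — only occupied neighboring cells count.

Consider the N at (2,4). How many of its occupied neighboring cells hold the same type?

3

Occupied neighbors of (2,4): (1,3)=N, (1,4)=N, (2,3)=N.
Same type (N): 3 of 3.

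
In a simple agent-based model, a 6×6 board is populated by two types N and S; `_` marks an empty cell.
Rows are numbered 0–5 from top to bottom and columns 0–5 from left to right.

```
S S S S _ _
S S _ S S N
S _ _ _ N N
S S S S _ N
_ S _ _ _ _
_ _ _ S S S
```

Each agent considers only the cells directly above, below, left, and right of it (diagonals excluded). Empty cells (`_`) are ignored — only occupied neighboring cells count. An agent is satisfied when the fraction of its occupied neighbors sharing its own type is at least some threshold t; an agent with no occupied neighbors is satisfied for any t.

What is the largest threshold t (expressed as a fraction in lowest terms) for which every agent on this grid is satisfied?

Row 0: (0,0)S 2/2 · (0,1)S 3/3 · (0,2)S 2/2 · (0,3)S 2/2
Row 1: (1,0)S 3/3 · (1,1)S 2/2 · (1,3)S 2/2 · (1,4)S 1/3 · (1,5)N 1/2
Row 2: (2,0)S 2/2 · (2,4)N 1/2 · (2,5)N 3/3
Row 3: (3,0)S 2/2 · (3,1)S 3/3 · (3,2)S 2/2 · (3,3)S 1/1 · (3,5)N 1/1
Row 4: (4,1)S 1/1
Row 5: (5,3)S 1/1 · (5,4)S 2/2 · (5,5)S 1/1
The smallest same-type fraction is 1/3 at (1,4), which reduces to 1/3. Any threshold above that leaves this agent unsatisfied.

1/3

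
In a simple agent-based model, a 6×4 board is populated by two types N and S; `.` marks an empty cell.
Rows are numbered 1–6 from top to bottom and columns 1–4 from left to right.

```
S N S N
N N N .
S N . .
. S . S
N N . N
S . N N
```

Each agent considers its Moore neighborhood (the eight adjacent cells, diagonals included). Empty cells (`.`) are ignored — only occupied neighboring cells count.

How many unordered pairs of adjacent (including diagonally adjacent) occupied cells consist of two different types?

Scan each occupied cell's neighbors to the right and below (and the two forward diagonals) so each pair is counted once.
From row 1: 7 unlike of 11 pairs (running 7/11).
From row 2: 2 unlike of 7 pairs (running 9/18).
From row 3: 2 unlike of 3 pairs (running 11/21).
From row 4: 3 unlike of 3 pairs (running 14/24).
From row 5: 2 unlike of 6 pairs (running 16/30).
From row 6: 0 unlike of 1 pairs (running 16/31).
Total adjacent occupied pairs: 31; unlike-type pairs: 16.

16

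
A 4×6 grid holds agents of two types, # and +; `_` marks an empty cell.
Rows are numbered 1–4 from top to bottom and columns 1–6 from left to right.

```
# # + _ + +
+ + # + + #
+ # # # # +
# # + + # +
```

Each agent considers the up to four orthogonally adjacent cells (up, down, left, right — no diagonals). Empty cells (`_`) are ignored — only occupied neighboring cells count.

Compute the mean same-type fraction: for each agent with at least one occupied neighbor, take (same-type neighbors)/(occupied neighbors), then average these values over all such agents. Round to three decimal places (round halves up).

0.431

(1,1)# 1/2
(1,2)# 1/3
(1,3)+ 0/2
(1,5)+ 2/2
(1,6)+ 1/2
(2,1)+ 2/3
(2,2)+ 1/4
(2,3)# 1/4
(2,4)+ 1/3
(2,5)+ 2/4
(2,6)# 0/3
(3,1)+ 1/3
(3,2)# 2/4
(3,3)# 3/4
(3,4)# 2/4
(3,5)# 2/4
(3,6)+ 1/3
(4,1)# 1/2
(4,2)# 2/3
(4,3)+ 1/3
(4,4)+ 1/3
(4,5)# 1/3
(4,6)+ 1/2
Sum over 23 agents: 1/2 + 1/3 + 0/2 + 2/2 + 1/2 + 2/3 + 1/4 + 1/4 + 1/3 + 2/4 + 0/3 + 1/3 + 2/4 + 3/4 + 2/4 + 2/4 + 1/3 + 1/2 + 2/3 + 1/3 + 1/3 + 1/3 + 1/2 = 119/12; mean = 119/12 ÷ 23 = 119/276 = 0.431159… → 0.431.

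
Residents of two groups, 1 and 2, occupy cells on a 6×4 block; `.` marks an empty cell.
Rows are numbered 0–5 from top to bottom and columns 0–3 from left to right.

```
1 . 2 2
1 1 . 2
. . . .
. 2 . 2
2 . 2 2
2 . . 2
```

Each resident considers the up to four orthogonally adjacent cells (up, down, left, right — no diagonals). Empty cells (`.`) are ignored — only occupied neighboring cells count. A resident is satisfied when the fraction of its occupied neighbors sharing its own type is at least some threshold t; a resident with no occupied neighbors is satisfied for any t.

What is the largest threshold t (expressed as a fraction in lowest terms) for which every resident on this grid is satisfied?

1/1

Row 0: (0,0)1 1/1 · (0,2)2 1/1 · (0,3)2 2/2
Row 1: (1,0)1 2/2 · (1,1)1 1/1 · (1,3)2 1/1
Row 3: (3,1)2 — no occupied neighbors · (3,3)2 1/1
Row 4: (4,0)2 1/1 · (4,2)2 1/1 · (4,3)2 3/3
Row 5: (5,0)2 1/1 · (5,3)2 1/1
The smallest same-type fraction is 1/1 at (0,0), which reduces to 1/1. Any threshold above that leaves this resident unsatisfied.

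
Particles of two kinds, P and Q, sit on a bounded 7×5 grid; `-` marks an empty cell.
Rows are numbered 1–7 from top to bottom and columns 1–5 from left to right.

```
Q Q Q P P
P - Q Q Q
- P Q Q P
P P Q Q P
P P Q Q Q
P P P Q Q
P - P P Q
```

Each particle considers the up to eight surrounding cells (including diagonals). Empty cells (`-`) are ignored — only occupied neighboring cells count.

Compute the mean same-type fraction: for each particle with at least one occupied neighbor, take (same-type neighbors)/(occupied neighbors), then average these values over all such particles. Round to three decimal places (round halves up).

(1,1)Q 1/2
(1,2)Q 3/4
(1,3)Q 3/4
(1,4)P 1/5
(1,5)P 1/3
(2,1)P 1/3
(2,3)Q 5/7
(2,4)Q 5/8
(2,5)Q 2/5
(3,2)P 3/6
(3,3)Q 5/7
(3,4)Q 6/8
(3,5)P 1/5
(4,1)P 4/4
(4,2)P 4/7
(4,3)Q 5/8
(4,4)Q 6/8
(4,5)P 1/5
(5,1)P 5/5
(5,2)P 6/8
(5,3)Q 4/8
(5,4)Q 6/8
(5,5)Q 4/5
(6,1)P 4/4
(6,2)P 6/7
(6,3)P 4/7
(6,4)Q 5/8
(6,5)Q 4/5
(7,1)P 2/2
(7,3)P 3/4
(7,4)P 2/5
(7,5)Q 2/3
Sum over 32 particles: 1/2 + 3/4 + 3/4 + 1/5 + 1/3 + 1/3 + 5/7 + 5/8 + 2/5 + 3/6 + 5/7 + 6/8 + 1/5 + 4/4 + 4/7 + 5/8 + 6/8 + 1/5 + 5/5 + 6/8 + 4/8 + 6/8 + 4/5 + 4/4 + 6/7 + 4/7 + 5/8 + 4/5 + 2/2 + 3/4 + 2/5 + 2/3 = 3425/168; mean = 3425/168 ÷ 32 = 3425/5376 = 0.637090… → 0.637.

0.637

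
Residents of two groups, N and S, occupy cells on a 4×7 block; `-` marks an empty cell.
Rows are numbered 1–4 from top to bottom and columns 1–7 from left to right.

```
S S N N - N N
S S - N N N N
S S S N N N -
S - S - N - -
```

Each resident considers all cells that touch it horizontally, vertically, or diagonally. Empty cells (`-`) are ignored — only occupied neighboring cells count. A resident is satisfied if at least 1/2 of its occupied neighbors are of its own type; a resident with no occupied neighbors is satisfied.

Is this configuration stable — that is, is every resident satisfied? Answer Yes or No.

Row 1: (1,1)S 3/3 satisfied · (1,2)S 3/4 satisfied · (1,3)N 2/4 satisfied · (1,4)N 3/3 satisfied · (1,6)N 4/4 satisfied · (1,7)N 3/3 satisfied
Row 2: (2,1)S 5/5 satisfied · (2,2)S 6/7 satisfied · (2,4)N 5/6 satisfied · (2,5)N 7/7 satisfied · (2,6)N 6/6 satisfied · (2,7)N 4/4 satisfied
Row 3: (3,1)S 4/4 satisfied · (3,2)S 6/6 satisfied · (3,3)S 3/5 satisfied · (3,4)N 4/6 satisfied · (3,5)N 6/6 satisfied · (3,6)N 5/5 satisfied
Row 4: (4,1)S 2/2 satisfied · (4,3)S 2/3 satisfied · (4,5)N 3/3 satisfied
All meet the threshold, so the configuration is stable.

Yes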